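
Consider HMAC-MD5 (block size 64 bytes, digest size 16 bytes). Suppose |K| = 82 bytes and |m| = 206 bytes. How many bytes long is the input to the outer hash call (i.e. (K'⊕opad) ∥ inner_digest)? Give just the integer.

Key is 82 > 64 bytes, so it is hashed to 16 bytes then zero-padded to 64: |K'| = 64.
Outer input = (K'⊕opad) ∥ H(inner) → 64 + 16 = 80 bytes.

80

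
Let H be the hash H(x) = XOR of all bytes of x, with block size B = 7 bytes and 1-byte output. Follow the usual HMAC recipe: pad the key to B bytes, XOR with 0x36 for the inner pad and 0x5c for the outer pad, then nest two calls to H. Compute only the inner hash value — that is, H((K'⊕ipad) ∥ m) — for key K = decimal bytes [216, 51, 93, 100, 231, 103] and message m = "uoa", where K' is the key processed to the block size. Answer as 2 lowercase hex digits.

Key decimal bytes [216, 51, 93, 100, 231, 103] = d8 33 5d 64 e7 67 is 6 bytes ≤ B = 7; zero-pad to 7 bytes: K' = d8 33 5d 64 e7 67 00.
K' ⊕ ipad = ee 05 6b 52 d1 51 36.
Inner input = ee 05 6b 52 d1 51 36 ∥ 75 6f 61.
Inner hash: XOR ee⊕05⊕6b⊕52⊕d1⊕51⊕36⊕75⊕6f⊕61 = 1f.

1f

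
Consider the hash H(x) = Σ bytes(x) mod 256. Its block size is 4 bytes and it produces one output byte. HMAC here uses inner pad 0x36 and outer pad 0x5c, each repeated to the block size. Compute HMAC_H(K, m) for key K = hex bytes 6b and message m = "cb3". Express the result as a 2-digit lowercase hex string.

42

Key hex bytes 6b is 1 byte ≤ B = 4; zero-pad to 4 bytes: K' = 6b 00 00 00.
K' ⊕ ipad = 5d 36 36 36.  K' ⊕ opad = 37 5c 5c 5c.
Inner input = (K'⊕ipad) ∥ m = 5d 36 36 36 ∥ 63 62 33.
Inner hash: sum = 93+54+54+54+99+98+51 = 503; mod 256 = 247 → f7.
Outer input = (K'⊕opad) ∥ inner = 37 5c 5c 5c ∥ f7.
Outer hash (tag): sum = 55+92+92+92+247 = 578; mod 256 = 66 → 42.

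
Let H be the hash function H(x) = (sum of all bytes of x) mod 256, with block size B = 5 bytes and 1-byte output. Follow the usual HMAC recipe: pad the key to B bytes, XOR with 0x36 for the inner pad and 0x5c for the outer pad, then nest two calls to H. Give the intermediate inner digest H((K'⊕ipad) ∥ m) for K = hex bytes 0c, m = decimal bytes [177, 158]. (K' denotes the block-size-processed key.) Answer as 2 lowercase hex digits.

61

Key hex bytes 0c is 1 byte ≤ B = 5; zero-pad to 5 bytes: K' = 0c 00 00 00 00.
K' ⊕ ipad = 3a 36 36 36 36.
Inner input = 3a 36 36 36 36 ∥ b1 9e.
Inner hash: sum = 58+54+54+54+54+177+158 = 609; mod 256 = 97 → 61.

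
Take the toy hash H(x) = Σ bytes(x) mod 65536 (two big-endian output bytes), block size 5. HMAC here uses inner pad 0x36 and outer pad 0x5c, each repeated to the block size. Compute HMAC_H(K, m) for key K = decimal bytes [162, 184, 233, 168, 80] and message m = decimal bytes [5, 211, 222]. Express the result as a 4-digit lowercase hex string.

Key decimal bytes [162, 184, 233, 168, 80] = a2 b8 e9 a8 50 is exactly B = 5 bytes: K' = a2 b8 e9 a8 50.
K' ⊕ ipad = 94 8e df 9e 66.  K' ⊕ opad = fe e4 b5 f4 0c.
Inner input = (K'⊕ipad) ∥ m = 94 8e df 9e 66 ∥ 05 d3 de.
Inner hash: sum = 148+142+223+158+102+5+211+222 = 1211 → 04 bb.
Outer input = (K'⊕opad) ∥ inner = fe e4 b5 f4 0c ∥ 04 bb.
Outer hash (tag): sum = 254+228+181+244+12+4+187 = 1110 → 04 56.

0456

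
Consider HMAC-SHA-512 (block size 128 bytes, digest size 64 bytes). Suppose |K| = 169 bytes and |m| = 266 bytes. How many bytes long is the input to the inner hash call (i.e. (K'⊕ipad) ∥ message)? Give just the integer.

394

Key is 169 > 128 bytes, so it is hashed to 64 bytes then zero-padded to 128: |K'| = 128.
Inner input = (K'⊕ipad) ∥ m → 128 + 266 = 394 bytes.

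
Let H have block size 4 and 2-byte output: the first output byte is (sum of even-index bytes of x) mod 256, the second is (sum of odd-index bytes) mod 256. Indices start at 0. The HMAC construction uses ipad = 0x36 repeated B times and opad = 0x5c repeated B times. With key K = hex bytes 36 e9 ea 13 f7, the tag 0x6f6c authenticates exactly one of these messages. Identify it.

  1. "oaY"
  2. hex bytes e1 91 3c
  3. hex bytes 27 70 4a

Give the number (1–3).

3

Key hex bytes 36 e9 ea 13 f7 is 5 bytes > B = 4, so hash it first: H(key) = 17 fc, then zero-pad to 4 bytes: K' = 17 fc 00 00.
K' ⊕ ipad = 21 ca 36 36; K' ⊕ opad = 4b a0 5c 5c.
m1: inner = H(21 ca 36 36 6f 61 59) = 1f 61; tag = H(4b a0 5c 5c 1f 61) = c65d
m2: inner = H(21 ca 36 36 e1 91 3c) = 74 91; tag = H(4b a0 5c 5c 74 91) = 1b8d
m3: inner = H(21 ca 36 36 27 70 4a) = c8 70; tag = H(4b a0 5c 5c c8 70) = 6f6c ← matches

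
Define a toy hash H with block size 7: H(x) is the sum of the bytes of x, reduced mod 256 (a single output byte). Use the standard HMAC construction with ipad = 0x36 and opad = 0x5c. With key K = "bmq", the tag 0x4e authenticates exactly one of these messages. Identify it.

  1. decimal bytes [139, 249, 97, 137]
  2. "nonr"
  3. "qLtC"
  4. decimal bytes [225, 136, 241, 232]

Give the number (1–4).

Key "bmq" = 62 6d 71 is 3 bytes ≤ B = 7; zero-pad to 7 bytes: K' = 62 6d 71 00 00 00 00.
K' ⊕ ipad = 54 5b 47 36 36 36 36; K' ⊕ opad = 3e 31 2d 5c 5c 5c 5c.
m1: inner = H(54 5b 47 36 36 36 36 8b f9 61 89) = 3c; tag = H(3e 31 2d 5c 5c 5c 5c 3c) = 48
m2: inner = H(54 5b 47 36 36 36 36 6e 6f 6e 72) = 8b; tag = H(3e 31 2d 5c 5c 5c 5c 8b) = 97
m3: inner = H(54 5b 47 36 36 36 36 71 4c 74 43) = 42; tag = H(3e 31 2d 5c 5c 5c 5c 42) = 4e ← matches
m4: inner = H(54 5b 47 36 36 36 36 e1 88 f1 e8) = 10; tag = H(3e 31 2d 5c 5c 5c 5c 10) = 1c

3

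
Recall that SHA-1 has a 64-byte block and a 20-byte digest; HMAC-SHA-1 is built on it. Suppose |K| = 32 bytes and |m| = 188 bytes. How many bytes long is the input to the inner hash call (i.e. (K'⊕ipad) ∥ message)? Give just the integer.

Key is 32 ≤ 64 bytes, zero-padded: |K'| = 64.
Inner input = (K'⊕ipad) ∥ m → 64 + 188 = 252 bytes.

252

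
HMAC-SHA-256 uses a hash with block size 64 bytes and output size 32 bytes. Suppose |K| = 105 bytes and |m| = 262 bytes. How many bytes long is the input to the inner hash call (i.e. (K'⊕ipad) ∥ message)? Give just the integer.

Key is 105 > 64 bytes, so it is hashed to 32 bytes then zero-padded to 64: |K'| = 64.
Inner input = (K'⊕ipad) ∥ m → 64 + 262 = 326 bytes.

326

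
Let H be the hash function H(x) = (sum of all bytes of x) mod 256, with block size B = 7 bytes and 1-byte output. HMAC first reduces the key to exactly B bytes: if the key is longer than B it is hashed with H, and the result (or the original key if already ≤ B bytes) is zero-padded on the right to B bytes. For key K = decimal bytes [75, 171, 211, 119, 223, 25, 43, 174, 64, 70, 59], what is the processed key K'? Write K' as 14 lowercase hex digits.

d2000000000000

|K| = 11 > B = 7, so first hash the key.
H(K): sum = 75+171+211+119+223+25+43+174+64+70+59 = 1234; mod 256 = 210 → d2.
Zero-pad H(K) = d2 to 7 bytes: K' = d2 00 00 00 00 00 00.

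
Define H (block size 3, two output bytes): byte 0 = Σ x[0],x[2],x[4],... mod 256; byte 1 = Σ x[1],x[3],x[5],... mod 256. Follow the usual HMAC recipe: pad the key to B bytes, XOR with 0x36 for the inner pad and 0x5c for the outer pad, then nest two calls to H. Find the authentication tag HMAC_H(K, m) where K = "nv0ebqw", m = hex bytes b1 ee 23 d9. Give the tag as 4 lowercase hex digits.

d54e

Key "nv0ebqw" = 6e 76 30 65 62 71 77 is 7 bytes > B = 3, so hash it first: H(key) = 77 4c, then zero-pad to 3 bytes: K' = 77 4c 00.
K' ⊕ ipad = 41 7a 36.  K' ⊕ opad = 2b 10 5c.
Inner input = (K'⊕ipad) ∥ m = 41 7a 36 ∥ b1 ee 23 d9.
Inner hash: even-index sum = 574 mod 256 = 62; odd-index sum = 334 mod 256 = 78 → 3e 4e.
Outer input = (K'⊕opad) ∥ inner = 2b 10 5c ∥ 3e 4e.
Outer hash (tag): even-index sum = 213 mod 256 = 213; odd-index sum = 78 mod 256 = 78 → d5 4e.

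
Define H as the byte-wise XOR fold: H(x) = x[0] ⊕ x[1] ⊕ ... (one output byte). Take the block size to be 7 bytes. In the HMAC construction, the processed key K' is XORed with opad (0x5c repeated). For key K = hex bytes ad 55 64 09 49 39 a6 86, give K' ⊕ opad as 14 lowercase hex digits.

Key hex bytes ad 55 64 09 49 39 a6 86 is 8 bytes > B = 7, so hash it first: H(key) = c5, then zero-pad to 7 bytes: K' = c5 00 00 00 00 00 00.
XOR each byte with 0x5c: c5⊕5c=99, 00⊕5c=5c, 00⊕5c=5c, 00⊕5c=5c, 00⊕5c=5c, 00⊕5c=5c, 00⊕5c=5c.

995c5c5c5c5c5c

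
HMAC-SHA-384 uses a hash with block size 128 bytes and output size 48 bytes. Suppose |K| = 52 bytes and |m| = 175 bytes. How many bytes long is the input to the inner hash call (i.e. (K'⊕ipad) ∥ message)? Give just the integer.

303

Key is 52 ≤ 128 bytes, zero-padded: |K'| = 128.
Inner input = (K'⊕ipad) ∥ m → 128 + 175 = 303 bytes.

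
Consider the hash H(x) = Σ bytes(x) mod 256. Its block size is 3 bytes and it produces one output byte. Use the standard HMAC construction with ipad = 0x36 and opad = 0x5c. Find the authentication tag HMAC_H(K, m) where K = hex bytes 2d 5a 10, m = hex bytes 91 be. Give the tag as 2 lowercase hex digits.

Key hex bytes 2d 5a 10 is exactly B = 3 bytes: K' = 2d 5a 10.
K' ⊕ ipad = 1b 6c 26.  K' ⊕ opad = 71 06 4c.
Inner input = (K'⊕ipad) ∥ m = 1b 6c 26 ∥ 91 be.
Inner hash: sum = 27+108+38+145+190 = 508; mod 256 = 252 → fc.
Outer input = (K'⊕opad) ∥ inner = 71 06 4c ∥ fc.
Outer hash (tag): sum = 113+6+76+252 = 447; mod 256 = 191 → bf.

bf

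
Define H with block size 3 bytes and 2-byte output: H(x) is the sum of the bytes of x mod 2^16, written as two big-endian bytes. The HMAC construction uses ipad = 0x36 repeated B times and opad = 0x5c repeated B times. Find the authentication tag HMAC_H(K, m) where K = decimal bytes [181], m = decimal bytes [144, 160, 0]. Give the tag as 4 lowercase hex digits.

Key decimal bytes [181] = b5 is 1 byte ≤ B = 3; zero-pad to 3 bytes: K' = b5 00 00.
K' ⊕ ipad = 83 36 36.  K' ⊕ opad = e9 5c 5c.
Inner input = (K'⊕ipad) ∥ m = 83 36 36 ∥ 90 a0 00.
Inner hash: sum = 131+54+54+144+160+0 = 543 → 02 1f.
Outer input = (K'⊕opad) ∥ inner = e9 5c 5c ∥ 02 1f.
Outer hash (tag): sum = 233+92+92+2+31 = 450 → 01 c2.

01c2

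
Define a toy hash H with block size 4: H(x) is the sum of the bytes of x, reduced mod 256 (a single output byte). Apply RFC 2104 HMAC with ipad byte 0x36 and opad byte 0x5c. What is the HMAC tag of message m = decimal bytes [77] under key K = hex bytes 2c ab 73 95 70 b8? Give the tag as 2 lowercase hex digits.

Key hex bytes 2c ab 73 95 70 b8 is 6 bytes > B = 4, so hash it first: H(key) = 07, then zero-pad to 4 bytes: K' = 07 00 00 00.
K' ⊕ ipad = 31 36 36 36.  K' ⊕ opad = 5b 5c 5c 5c.
Inner input = (K'⊕ipad) ∥ m = 31 36 36 36 ∥ 4d.
Inner hash: sum = 49+54+54+54+77 = 288; mod 256 = 32 → 20.
Outer input = (K'⊕opad) ∥ inner = 5b 5c 5c 5c ∥ 20.
Outer hash (tag): sum = 91+92+92+92+32 = 399; mod 256 = 143 → 8f.

8f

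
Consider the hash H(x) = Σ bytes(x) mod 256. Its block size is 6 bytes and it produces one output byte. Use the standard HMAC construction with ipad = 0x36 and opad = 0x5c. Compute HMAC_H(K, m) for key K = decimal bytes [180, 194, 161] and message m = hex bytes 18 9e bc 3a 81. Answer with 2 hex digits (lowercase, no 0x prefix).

Key decimal bytes [180, 194, 161] = b4 c2 a1 is 3 bytes ≤ B = 6; zero-pad to 6 bytes: K' = b4 c2 a1 00 00 00.
K' ⊕ ipad = 82 f4 97 36 36 36.  K' ⊕ opad = e8 9e fd 5c 5c 5c.
Inner input = (K'⊕ipad) ∥ m = 82 f4 97 36 36 36 ∥ 18 9e bc 3a 81.
Inner hash: sum = 130+244+151+54+54+54+24+158+188+58+129 = 1244; mod 256 = 220 → dc.
Outer input = (K'⊕opad) ∥ inner = e8 9e fd 5c 5c 5c ∥ dc.
Outer hash (tag): sum = 232+158+253+92+92+92+220 = 1139; mod 256 = 115 → 73.

73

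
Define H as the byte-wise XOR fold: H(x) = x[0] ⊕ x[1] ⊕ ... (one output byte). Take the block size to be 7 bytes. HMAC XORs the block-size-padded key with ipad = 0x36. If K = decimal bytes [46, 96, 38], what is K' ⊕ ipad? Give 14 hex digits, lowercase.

18561036363636

Key decimal bytes [46, 96, 38] = 2e 60 26 is 3 bytes ≤ B = 7; zero-pad to 7 bytes: K' = 2e 60 26 00 00 00 00.
XOR each byte with 0x36: 2e⊕36=18, 60⊕36=56, 26⊕36=10, 00⊕36=36, 00⊕36=36, 00⊕36=36, 00⊕36=36.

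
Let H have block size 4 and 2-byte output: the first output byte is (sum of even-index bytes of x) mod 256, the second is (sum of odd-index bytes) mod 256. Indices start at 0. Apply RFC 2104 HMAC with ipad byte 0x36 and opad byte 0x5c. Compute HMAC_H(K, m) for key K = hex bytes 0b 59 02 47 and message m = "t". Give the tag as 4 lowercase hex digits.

9a00

Key hex bytes 0b 59 02 47 is exactly B = 4 bytes: K' = 0b 59 02 47.
K' ⊕ ipad = 3d 6f 34 71.  K' ⊕ opad = 57 05 5e 1b.
Inner input = (K'⊕ipad) ∥ m = 3d 6f 34 71 ∥ 74.
Inner hash: even-index sum = 229 mod 256 = 229; odd-index sum = 224 mod 256 = 224 → e5 e0.
Outer input = (K'⊕opad) ∥ inner = 57 05 5e 1b ∥ e5 e0.
Outer hash (tag): even-index sum = 410 mod 256 = 154; odd-index sum = 256 mod 256 = 0 → 9a 00.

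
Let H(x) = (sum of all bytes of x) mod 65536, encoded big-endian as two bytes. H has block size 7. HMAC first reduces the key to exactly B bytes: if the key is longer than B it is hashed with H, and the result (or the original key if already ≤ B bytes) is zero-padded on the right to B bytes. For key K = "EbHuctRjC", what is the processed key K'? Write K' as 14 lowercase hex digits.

|K| = 9 > B = 7, so first hash the key.
H(K): sum = 69+98+72+117+99+116+82+106+67 = 826 → 03 3a.
Zero-pad H(K) = 03 3a to 7 bytes: K' = 03 3a 00 00 00 00 00.

033a0000000000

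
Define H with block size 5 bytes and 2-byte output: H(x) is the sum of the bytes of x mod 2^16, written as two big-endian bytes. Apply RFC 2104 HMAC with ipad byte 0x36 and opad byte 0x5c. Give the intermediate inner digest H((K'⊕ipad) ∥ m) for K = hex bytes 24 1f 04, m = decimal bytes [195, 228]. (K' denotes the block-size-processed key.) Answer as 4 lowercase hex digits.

Key hex bytes 24 1f 04 is 3 bytes ≤ B = 5; zero-pad to 5 bytes: K' = 24 1f 04 00 00.
K' ⊕ ipad = 12 29 32 36 36.
Inner input = 12 29 32 36 36 ∥ c3 e4.
Inner hash: sum = 18+41+50+54+54+195+228 = 640 → 02 80.

0280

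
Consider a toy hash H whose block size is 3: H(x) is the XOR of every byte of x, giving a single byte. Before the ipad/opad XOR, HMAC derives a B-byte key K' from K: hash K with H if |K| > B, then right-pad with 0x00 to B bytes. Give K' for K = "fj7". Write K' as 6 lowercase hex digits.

666a37

Key "fj7" = 66 6a 37 is exactly B = 3 bytes: K' = 66 6a 37.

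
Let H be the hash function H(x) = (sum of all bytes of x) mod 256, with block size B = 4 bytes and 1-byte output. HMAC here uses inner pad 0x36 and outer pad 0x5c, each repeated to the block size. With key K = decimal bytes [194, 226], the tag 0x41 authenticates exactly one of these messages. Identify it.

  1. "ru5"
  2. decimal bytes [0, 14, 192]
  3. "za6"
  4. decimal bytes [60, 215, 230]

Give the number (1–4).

4

Key decimal bytes [194, 226] = c2 e2 is 2 bytes ≤ B = 4; zero-pad to 4 bytes: K' = c2 e2 00 00.
K' ⊕ ipad = f4 d4 36 36; K' ⊕ opad = 9e be 5c 5c.
m1: inner = H(f4 d4 36 36 72 75 35) = 50; tag = H(9e be 5c 5c 50) = 64
m2: inner = H(f4 d4 36 36 00 0e c0) = 02; tag = H(9e be 5c 5c 02) = 16
m3: inner = H(f4 d4 36 36 7a 61 36) = 45; tag = H(9e be 5c 5c 45) = 59
m4: inner = H(f4 d4 36 36 3c d7 e6) = 2d; tag = H(9e be 5c 5c 2d) = 41 ← matches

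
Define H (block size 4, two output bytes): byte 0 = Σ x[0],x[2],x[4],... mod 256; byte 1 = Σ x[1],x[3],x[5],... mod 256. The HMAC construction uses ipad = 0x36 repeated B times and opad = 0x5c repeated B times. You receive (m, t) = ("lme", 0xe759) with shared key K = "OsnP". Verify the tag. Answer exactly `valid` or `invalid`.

invalid

Key "OsnP" = 4f 73 6e 50 is exactly B = 4 bytes: K' = 4f 73 6e 50.
K' ⊕ ipad = 79 45 58 66; K' ⊕ opad = 13 2f 32 0c.
Inner hash: even-index sum = 418 mod 256 = 162; odd-index sum = 280 mod 256 = 24 → a2 18.
Outer hash (recomputed tag): even-index sum = 231 mod 256 = 231; odd-index sum = 83 mod 256 = 83 → e7 53.
Recomputed tag = e753; claimed = e759 → mismatch.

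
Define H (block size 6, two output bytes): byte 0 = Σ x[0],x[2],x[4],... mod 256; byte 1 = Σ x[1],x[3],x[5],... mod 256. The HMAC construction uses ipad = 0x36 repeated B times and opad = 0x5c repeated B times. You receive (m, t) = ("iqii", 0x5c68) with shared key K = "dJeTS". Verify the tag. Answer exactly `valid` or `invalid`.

valid

Key "dJeTS" = 64 4a 65 54 53 is 5 bytes ≤ B = 6; zero-pad to 6 bytes: K' = 64 4a 65 54 53 00.
K' ⊕ ipad = 52 7c 53 62 65 36; K' ⊕ opad = 38 16 39 08 0f 5c.
Inner hash: even-index sum = 476 mod 256 = 220; odd-index sum = 494 mod 256 = 238 → dc ee.
Outer hash (recomputed tag): even-index sum = 348 mod 256 = 92; odd-index sum = 360 mod 256 = 104 → 5c 68.
Recomputed tag = 5c68; claimed = 5c68 → match.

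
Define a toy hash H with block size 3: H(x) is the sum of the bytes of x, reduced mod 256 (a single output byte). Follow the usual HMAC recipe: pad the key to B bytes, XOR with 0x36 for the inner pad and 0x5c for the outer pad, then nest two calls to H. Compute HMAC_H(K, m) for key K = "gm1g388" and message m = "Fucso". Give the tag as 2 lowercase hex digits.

Key "gm1g388" = 67 6d 31 67 33 38 38 is 7 bytes > B = 3, so hash it first: H(key) = 0f, then zero-pad to 3 bytes: K' = 0f 00 00.
K' ⊕ ipad = 39 36 36.  K' ⊕ opad = 53 5c 5c.
Inner input = (K'⊕ipad) ∥ m = 39 36 36 ∥ 46 75 63 73 6f.
Inner hash: sum = 57+54+54+70+117+99+115+111 = 677; mod 256 = 165 → a5.
Outer input = (K'⊕opad) ∥ inner = 53 5c 5c ∥ a5.
Outer hash (tag): sum = 83+92+92+165 = 432; mod 256 = 176 → b0.

b0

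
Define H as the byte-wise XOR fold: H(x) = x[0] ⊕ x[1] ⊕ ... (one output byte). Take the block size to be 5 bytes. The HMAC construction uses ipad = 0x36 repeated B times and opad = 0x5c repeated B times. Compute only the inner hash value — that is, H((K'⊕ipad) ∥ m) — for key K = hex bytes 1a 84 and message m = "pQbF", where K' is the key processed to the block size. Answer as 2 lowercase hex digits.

Key hex bytes 1a 84 is 2 bytes ≤ B = 5; zero-pad to 5 bytes: K' = 1a 84 00 00 00.
K' ⊕ ipad = 2c b2 36 36 36.
Inner input = 2c b2 36 36 36 ∥ 70 51 62 46.
Inner hash: XOR 2c⊕b2⊕36⊕36⊕36⊕70⊕51⊕62⊕46 = ad.

ad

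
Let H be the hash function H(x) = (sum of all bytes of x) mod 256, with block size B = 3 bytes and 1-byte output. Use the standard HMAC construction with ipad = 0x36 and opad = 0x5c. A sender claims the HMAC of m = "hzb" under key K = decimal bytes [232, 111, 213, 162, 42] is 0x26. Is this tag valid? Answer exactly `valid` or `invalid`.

invalid

Key decimal bytes [232, 111, 213, 162, 42] = e8 6f d5 a2 2a is 5 bytes > B = 3, so hash it first: H(key) = f8, then zero-pad to 3 bytes: K' = f8 00 00.
K' ⊕ ipad = ce 36 36; K' ⊕ opad = a4 5c 5c.
Inner hash: sum = 206+54+54+104+122+98 = 638; mod 256 = 126 → 7e.
Outer hash (recomputed tag): sum = 164+92+92+126 = 474; mod 256 = 218 → da.
Recomputed tag = da; claimed = 26 → mismatch.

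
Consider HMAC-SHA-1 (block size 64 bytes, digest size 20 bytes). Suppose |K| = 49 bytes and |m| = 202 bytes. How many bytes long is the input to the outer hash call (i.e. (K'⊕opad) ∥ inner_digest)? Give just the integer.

84

Key is 49 ≤ 64 bytes, zero-padded: |K'| = 64.
Outer input = (K'⊕opad) ∥ H(inner) → 64 + 20 = 84 bytes.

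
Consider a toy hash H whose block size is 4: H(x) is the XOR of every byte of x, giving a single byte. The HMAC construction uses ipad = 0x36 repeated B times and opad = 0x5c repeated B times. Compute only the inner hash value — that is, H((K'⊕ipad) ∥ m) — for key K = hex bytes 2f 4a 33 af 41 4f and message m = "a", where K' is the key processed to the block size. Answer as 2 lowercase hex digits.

Key hex bytes 2f 4a 33 af 41 4f is 6 bytes > B = 4, so hash it first: H(key) = f7, then zero-pad to 4 bytes: K' = f7 00 00 00.
K' ⊕ ipad = c1 36 36 36.
Inner input = c1 36 36 36 ∥ 61.
Inner hash: XOR c1⊕36⊕36⊕36⊕61 = 96.

96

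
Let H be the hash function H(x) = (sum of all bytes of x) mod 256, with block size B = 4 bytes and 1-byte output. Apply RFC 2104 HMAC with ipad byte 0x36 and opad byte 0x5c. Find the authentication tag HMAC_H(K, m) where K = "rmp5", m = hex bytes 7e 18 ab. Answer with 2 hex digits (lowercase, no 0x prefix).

1d

Key "rmp5" = 72 6d 70 35 is exactly B = 4 bytes: K' = 72 6d 70 35.
K' ⊕ ipad = 44 5b 46 03.  K' ⊕ opad = 2e 31 2c 69.
Inner input = (K'⊕ipad) ∥ m = 44 5b 46 03 ∥ 7e 18 ab.
Inner hash: sum = 68+91+70+3+126+24+171 = 553; mod 256 = 41 → 29.
Outer input = (K'⊕opad) ∥ inner = 2e 31 2c 69 ∥ 29.
Outer hash (tag): sum = 46+49+44+105+41 = 285; mod 256 = 29 → 1d.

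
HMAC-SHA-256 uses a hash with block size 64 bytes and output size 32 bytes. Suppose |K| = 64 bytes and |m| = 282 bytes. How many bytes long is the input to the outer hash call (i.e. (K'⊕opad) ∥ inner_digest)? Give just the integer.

Key is 64 ≤ 64 bytes, zero-padded: |K'| = 64.
Outer input = (K'⊕opad) ∥ H(inner) → 64 + 32 = 96 bytes.

96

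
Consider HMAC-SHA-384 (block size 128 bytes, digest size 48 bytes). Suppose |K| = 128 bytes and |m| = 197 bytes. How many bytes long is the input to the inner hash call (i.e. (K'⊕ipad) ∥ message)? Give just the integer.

Key is 128 ≤ 128 bytes, zero-padded: |K'| = 128.
Inner input = (K'⊕ipad) ∥ m → 128 + 197 = 325 bytes.

325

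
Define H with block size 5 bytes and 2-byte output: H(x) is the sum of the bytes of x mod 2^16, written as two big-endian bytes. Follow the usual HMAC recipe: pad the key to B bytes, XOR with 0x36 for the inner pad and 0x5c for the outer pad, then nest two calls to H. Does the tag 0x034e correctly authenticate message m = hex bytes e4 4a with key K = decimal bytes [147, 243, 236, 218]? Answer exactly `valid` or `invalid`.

invalid

Key decimal bytes [147, 243, 236, 218] = 93 f3 ec da is 4 bytes ≤ B = 5; zero-pad to 5 bytes: K' = 93 f3 ec da 00.
K' ⊕ ipad = a5 c5 da ec 36; K' ⊕ opad = cf af b0 86 5c.
Inner hash: sum = 165+197+218+236+54+228+74 = 1172 → 04 94.
Outer hash (recomputed tag): sum = 207+175+176+134+92+4+148 = 936 → 03 a8.
Recomputed tag = 03a8; claimed = 034e → mismatch.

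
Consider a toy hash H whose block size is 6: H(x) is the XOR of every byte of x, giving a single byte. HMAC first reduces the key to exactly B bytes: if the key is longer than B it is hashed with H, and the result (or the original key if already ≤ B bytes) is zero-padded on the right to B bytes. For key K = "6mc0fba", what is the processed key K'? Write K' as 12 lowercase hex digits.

|K| = 7 > B = 6, so first hash the key.
H(K): XOR 36⊕6d⊕63⊕30⊕66⊕62⊕61 = 6d.
Zero-pad H(K) = 6d to 6 bytes: K' = 6d 00 00 00 00 00.

6d0000000000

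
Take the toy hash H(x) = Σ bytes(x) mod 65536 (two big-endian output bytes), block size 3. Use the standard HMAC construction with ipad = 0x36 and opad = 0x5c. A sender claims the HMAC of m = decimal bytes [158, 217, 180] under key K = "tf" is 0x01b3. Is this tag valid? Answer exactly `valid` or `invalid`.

Key "tf" = 74 66 is 2 bytes ≤ B = 3; zero-pad to 3 bytes: K' = 74 66 00.
K' ⊕ ipad = 42 50 36; K' ⊕ opad = 28 3a 5c.
Inner hash: sum = 66+80+54+158+217+180 = 755 → 02 f3.
Outer hash (recomputed tag): sum = 40+58+92+2+243 = 435 → 01 b3.
Recomputed tag = 01b3; claimed = 01b3 → match.

valid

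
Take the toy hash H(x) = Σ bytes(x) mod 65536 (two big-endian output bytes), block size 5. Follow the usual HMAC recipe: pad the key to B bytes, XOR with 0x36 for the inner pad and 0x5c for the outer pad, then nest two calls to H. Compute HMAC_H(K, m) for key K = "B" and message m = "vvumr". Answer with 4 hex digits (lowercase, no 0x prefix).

Key "B" = 42 is 1 byte ≤ B = 5; zero-pad to 5 bytes: K' = 42 00 00 00 00.
K' ⊕ ipad = 74 36 36 36 36.  K' ⊕ opad = 1e 5c 5c 5c 5c.
Inner input = (K'⊕ipad) ∥ m = 74 36 36 36 36 ∥ 76 76 75 6d 72.
Inner hash: sum = 116+54+54+54+54+118+118+117+109+114 = 908 → 03 8c.
Outer input = (K'⊕opad) ∥ inner = 1e 5c 5c 5c 5c ∥ 03 8c.
Outer hash (tag): sum = 30+92+92+92+92+3+140 = 541 → 02 1d.

021d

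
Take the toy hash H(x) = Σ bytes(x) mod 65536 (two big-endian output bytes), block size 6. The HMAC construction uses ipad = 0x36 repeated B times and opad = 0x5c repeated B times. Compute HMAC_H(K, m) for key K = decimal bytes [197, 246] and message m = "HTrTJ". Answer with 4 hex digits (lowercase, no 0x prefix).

02ee

Key decimal bytes [197, 246] = c5 f6 is 2 bytes ≤ B = 6; zero-pad to 6 bytes: K' = c5 f6 00 00 00 00.
K' ⊕ ipad = f3 c0 36 36 36 36.  K' ⊕ opad = 99 aa 5c 5c 5c 5c.
Inner input = (K'⊕ipad) ∥ m = f3 c0 36 36 36 36 ∥ 48 54 72 54 4a.
Inner hash: sum = 243+192+54+54+54+54+72+84+114+84+74 = 1079 → 04 37.
Outer input = (K'⊕opad) ∥ inner = 99 aa 5c 5c 5c 5c ∥ 04 37.
Outer hash (tag): sum = 153+170+92+92+92+92+4+55 = 750 → 02 ee.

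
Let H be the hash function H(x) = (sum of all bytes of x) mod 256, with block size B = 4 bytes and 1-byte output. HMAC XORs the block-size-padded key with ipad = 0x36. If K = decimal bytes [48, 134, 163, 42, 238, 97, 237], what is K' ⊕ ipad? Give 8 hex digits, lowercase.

89363636

Key decimal bytes [48, 134, 163, 42, 238, 97, 237] = 30 86 a3 2a ee 61 ed is 7 bytes > B = 4, so hash it first: H(key) = bf, then zero-pad to 4 bytes: K' = bf 00 00 00.
XOR each byte with 0x36: bf⊕36=89, 00⊕36=36, 00⊕36=36, 00⊕36=36.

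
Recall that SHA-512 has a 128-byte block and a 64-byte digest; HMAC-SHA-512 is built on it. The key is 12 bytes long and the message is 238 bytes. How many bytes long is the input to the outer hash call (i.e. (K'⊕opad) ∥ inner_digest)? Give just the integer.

Key is 12 ≤ 128 bytes, zero-padded: |K'| = 128.
Outer input = (K'⊕opad) ∥ H(inner) → 128 + 64 = 192 bytes.

192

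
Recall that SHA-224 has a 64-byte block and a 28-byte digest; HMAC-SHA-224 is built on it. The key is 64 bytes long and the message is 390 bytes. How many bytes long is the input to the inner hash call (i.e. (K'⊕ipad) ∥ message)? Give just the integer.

454

Key is 64 ≤ 64 bytes, zero-padded: |K'| = 64.
Inner input = (K'⊕ipad) ∥ m → 64 + 390 = 454 bytes.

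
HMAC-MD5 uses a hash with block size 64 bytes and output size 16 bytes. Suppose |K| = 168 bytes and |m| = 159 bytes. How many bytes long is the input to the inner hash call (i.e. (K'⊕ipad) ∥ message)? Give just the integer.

223

Key is 168 > 64 bytes, so it is hashed to 16 bytes then zero-padded to 64: |K'| = 64.
Inner input = (K'⊕ipad) ∥ m → 64 + 159 = 223 bytes.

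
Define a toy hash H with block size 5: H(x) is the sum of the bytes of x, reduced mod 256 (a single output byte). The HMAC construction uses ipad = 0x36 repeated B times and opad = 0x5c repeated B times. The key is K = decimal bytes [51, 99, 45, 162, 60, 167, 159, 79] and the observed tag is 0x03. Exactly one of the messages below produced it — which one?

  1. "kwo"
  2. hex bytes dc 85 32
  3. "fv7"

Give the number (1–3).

Key decimal bytes [51, 99, 45, 162, 60, 167, 159, 79] = 33 63 2d a2 3c a7 9f 4f is 8 bytes > B = 5, so hash it first: H(key) = 36, then zero-pad to 5 bytes: K' = 36 00 00 00 00.
K' ⊕ ipad = 00 36 36 36 36; K' ⊕ opad = 6a 5c 5c 5c 5c.
m1: inner = H(00 36 36 36 36 6b 77 6f) = 29; tag = H(6a 5c 5c 5c 5c 29) = 03 ← matches
m2: inner = H(00 36 36 36 36 dc 85 32) = 6b; tag = H(6a 5c 5c 5c 5c 6b) = 45
m3: inner = H(00 36 36 36 36 66 76 37) = eb; tag = H(6a 5c 5c 5c 5c eb) = c5

1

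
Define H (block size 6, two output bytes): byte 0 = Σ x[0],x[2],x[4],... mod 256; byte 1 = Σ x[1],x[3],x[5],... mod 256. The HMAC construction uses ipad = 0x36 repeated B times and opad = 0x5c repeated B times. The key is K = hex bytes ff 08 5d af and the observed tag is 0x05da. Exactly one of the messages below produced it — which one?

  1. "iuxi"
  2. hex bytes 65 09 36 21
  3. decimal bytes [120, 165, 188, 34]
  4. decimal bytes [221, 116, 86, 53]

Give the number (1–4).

Key hex bytes ff 08 5d af is 4 bytes ≤ B = 6; zero-pad to 6 bytes: K' = ff 08 5d af 00 00.
K' ⊕ ipad = c9 3e 6b 99 36 36; K' ⊕ opad = a3 54 01 f3 5c 5c.
m1: inner = H(c9 3e 6b 99 36 36 69 75 78 69) = 4b eb; tag = H(a3 54 01 f3 5c 5c 4b eb) = 4b8e
m2: inner = H(c9 3e 6b 99 36 36 65 09 36 21) = 05 37; tag = H(a3 54 01 f3 5c 5c 05 37) = 05da ← matches
m3: inner = H(c9 3e 6b 99 36 36 78 a5 bc 22) = 9e d4; tag = H(a3 54 01 f3 5c 5c 9e d4) = 9e77
m4: inner = H(c9 3e 6b 99 36 36 dd 74 56 35) = 9d b6; tag = H(a3 54 01 f3 5c 5c 9d b6) = 9d59

2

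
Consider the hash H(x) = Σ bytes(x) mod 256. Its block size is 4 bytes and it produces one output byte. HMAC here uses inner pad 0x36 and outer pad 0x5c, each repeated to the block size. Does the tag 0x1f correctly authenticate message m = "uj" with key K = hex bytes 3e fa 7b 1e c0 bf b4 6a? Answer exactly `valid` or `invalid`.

valid

Key hex bytes 3e fa 7b 1e c0 bf b4 6a is 8 bytes > B = 4, so hash it first: H(key) = 6e, then zero-pad to 4 bytes: K' = 6e 00 00 00.
K' ⊕ ipad = 58 36 36 36; K' ⊕ opad = 32 5c 5c 5c.
Inner hash: sum = 88+54+54+54+117+106 = 473; mod 256 = 217 → d9.
Outer hash (recomputed tag): sum = 50+92+92+92+217 = 543; mod 256 = 31 → 1f.
Recomputed tag = 1f; claimed = 1f → match.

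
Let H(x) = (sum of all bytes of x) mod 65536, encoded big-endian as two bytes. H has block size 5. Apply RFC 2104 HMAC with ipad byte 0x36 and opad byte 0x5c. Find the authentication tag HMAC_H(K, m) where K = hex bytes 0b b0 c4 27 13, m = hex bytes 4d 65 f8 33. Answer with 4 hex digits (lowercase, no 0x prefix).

0370

Key hex bytes 0b b0 c4 27 13 is exactly B = 5 bytes: K' = 0b b0 c4 27 13.
K' ⊕ ipad = 3d 86 f2 11 25.  K' ⊕ opad = 57 ec 98 7b 4f.
Inner input = (K'⊕ipad) ∥ m = 3d 86 f2 11 25 ∥ 4d 65 f8 33.
Inner hash: sum = 61+134+242+17+37+77+101+248+51 = 968 → 03 c8.
Outer input = (K'⊕opad) ∥ inner = 57 ec 98 7b 4f ∥ 03 c8.
Outer hash (tag): sum = 87+236+152+123+79+3+200 = 880 → 03 70.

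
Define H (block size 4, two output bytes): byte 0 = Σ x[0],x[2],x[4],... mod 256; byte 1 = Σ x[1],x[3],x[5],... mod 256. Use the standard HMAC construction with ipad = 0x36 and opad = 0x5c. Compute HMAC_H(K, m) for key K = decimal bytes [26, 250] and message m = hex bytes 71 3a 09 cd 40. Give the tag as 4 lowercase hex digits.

be0b

Key decimal bytes [26, 250] = 1a fa is 2 bytes ≤ B = 4; zero-pad to 4 bytes: K' = 1a fa 00 00.
K' ⊕ ipad = 2c cc 36 36.  K' ⊕ opad = 46 a6 5c 5c.
Inner input = (K'⊕ipad) ∥ m = 2c cc 36 36 ∥ 71 3a 09 cd 40.
Inner hash: even-index sum = 284 mod 256 = 28; odd-index sum = 521 mod 256 = 9 → 1c 09.
Outer input = (K'⊕opad) ∥ inner = 46 a6 5c 5c ∥ 1c 09.
Outer hash (tag): even-index sum = 190 mod 256 = 190; odd-index sum = 267 mod 256 = 11 → be 0b.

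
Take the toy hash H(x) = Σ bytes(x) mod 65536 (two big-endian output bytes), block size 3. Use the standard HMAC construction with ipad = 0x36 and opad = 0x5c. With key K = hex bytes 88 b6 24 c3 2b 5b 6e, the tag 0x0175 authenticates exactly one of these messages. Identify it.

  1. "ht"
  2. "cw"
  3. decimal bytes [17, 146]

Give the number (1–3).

Key hex bytes 88 b6 24 c3 2b 5b 6e is 7 bytes > B = 3, so hash it first: H(key) = 03 19, then zero-pad to 3 bytes: K' = 03 19 00.
K' ⊕ ipad = 35 2f 36; K' ⊕ opad = 5f 45 5c.
m1: inner = H(35 2f 36 68 74) = 01 76; tag = H(5f 45 5c 01 76) = 0177
m2: inner = H(35 2f 36 63 77) = 01 74; tag = H(5f 45 5c 01 74) = 0175 ← matches
m3: inner = H(35 2f 36 11 92) = 01 3d; tag = H(5f 45 5c 01 3d) = 013e

2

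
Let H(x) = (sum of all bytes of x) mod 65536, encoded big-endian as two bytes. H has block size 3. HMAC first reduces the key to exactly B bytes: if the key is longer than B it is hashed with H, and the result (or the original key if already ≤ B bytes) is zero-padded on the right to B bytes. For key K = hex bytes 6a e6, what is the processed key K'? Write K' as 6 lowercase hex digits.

6ae600

Key hex bytes 6a e6 is 2 bytes ≤ B = 3; zero-pad to 3 bytes: K' = 6a e6 00.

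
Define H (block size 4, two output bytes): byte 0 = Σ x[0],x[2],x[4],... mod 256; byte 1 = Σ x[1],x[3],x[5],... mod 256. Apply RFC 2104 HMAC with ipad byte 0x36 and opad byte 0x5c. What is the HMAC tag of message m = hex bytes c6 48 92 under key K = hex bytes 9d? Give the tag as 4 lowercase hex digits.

Key hex bytes 9d is 1 byte ≤ B = 4; zero-pad to 4 bytes: K' = 9d 00 00 00.
K' ⊕ ipad = ab 36 36 36.  K' ⊕ opad = c1 5c 5c 5c.
Inner input = (K'⊕ipad) ∥ m = ab 36 36 36 ∥ c6 48 92.
Inner hash: even-index sum = 569 mod 256 = 57; odd-index sum = 180 mod 256 = 180 → 39 b4.
Outer input = (K'⊕opad) ∥ inner = c1 5c 5c 5c ∥ 39 b4.
Outer hash (tag): even-index sum = 342 mod 256 = 86; odd-index sum = 364 mod 256 = 108 → 56 6c.

566c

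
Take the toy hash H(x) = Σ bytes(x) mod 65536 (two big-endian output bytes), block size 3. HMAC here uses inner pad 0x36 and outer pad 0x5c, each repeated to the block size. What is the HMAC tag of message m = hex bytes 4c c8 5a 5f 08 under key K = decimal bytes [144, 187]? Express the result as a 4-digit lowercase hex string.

0250

Key decimal bytes [144, 187] = 90 bb is 2 bytes ≤ B = 3; zero-pad to 3 bytes: K' = 90 bb 00.
K' ⊕ ipad = a6 8d 36.  K' ⊕ opad = cc e7 5c.
Inner input = (K'⊕ipad) ∥ m = a6 8d 36 ∥ 4c c8 5a 5f 08.
Inner hash: sum = 166+141+54+76+200+90+95+8 = 830 → 03 3e.
Outer input = (K'⊕opad) ∥ inner = cc e7 5c ∥ 03 3e.
Outer hash (tag): sum = 204+231+92+3+62 = 592 → 02 50.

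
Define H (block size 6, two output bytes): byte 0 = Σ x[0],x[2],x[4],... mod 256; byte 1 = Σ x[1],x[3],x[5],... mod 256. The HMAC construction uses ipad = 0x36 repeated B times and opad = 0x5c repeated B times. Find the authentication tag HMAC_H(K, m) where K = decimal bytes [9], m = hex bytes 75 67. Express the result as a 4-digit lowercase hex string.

2d1d

Key decimal bytes [9] = 09 is 1 byte ≤ B = 6; zero-pad to 6 bytes: K' = 09 00 00 00 00 00.
K' ⊕ ipad = 3f 36 36 36 36 36.  K' ⊕ opad = 55 5c 5c 5c 5c 5c.
Inner input = (K'⊕ipad) ∥ m = 3f 36 36 36 36 36 ∥ 75 67.
Inner hash: even-index sum = 288 mod 256 = 32; odd-index sum = 265 mod 256 = 9 → 20 09.
Outer input = (K'⊕opad) ∥ inner = 55 5c 5c 5c 5c 5c ∥ 20 09.
Outer hash (tag): even-index sum = 301 mod 256 = 45; odd-index sum = 285 mod 256 = 29 → 2d 1d.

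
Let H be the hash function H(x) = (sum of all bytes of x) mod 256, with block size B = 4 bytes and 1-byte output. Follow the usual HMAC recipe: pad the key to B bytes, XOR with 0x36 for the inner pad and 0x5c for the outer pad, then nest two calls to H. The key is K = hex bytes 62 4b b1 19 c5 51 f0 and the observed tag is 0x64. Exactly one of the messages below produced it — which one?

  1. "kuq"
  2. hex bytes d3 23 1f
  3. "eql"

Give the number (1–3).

3

Key hex bytes 62 4b b1 19 c5 51 f0 is 7 bytes > B = 4, so hash it first: H(key) = 7d, then zero-pad to 4 bytes: K' = 7d 00 00 00.
K' ⊕ ipad = 4b 36 36 36; K' ⊕ opad = 21 5c 5c 5c.
m1: inner = H(4b 36 36 36 6b 75 71) = 3e; tag = H(21 5c 5c 5c 3e) = 73
m2: inner = H(4b 36 36 36 d3 23 1f) = 02; tag = H(21 5c 5c 5c 02) = 37
m3: inner = H(4b 36 36 36 65 71 6c) = 2f; tag = H(21 5c 5c 5c 2f) = 64 ← matches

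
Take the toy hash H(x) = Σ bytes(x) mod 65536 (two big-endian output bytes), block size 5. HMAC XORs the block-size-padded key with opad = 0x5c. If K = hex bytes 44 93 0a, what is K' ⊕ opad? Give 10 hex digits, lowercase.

18cf565c5c

Key hex bytes 44 93 0a is 3 bytes ≤ B = 5; zero-pad to 5 bytes: K' = 44 93 0a 00 00.
XOR each byte with 0x5c: 44⊕5c=18, 93⊕5c=cf, 0a⊕5c=56, 00⊕5c=5c, 00⊕5c=5c.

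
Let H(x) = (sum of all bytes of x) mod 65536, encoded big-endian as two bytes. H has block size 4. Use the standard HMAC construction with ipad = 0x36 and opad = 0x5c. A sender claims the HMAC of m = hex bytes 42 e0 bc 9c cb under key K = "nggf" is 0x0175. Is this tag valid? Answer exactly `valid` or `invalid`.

Key "nggf" = 6e 67 67 66 is exactly B = 4 bytes: K' = 6e 67 67 66.
K' ⊕ ipad = 58 51 51 50; K' ⊕ opad = 32 3b 3b 3a.
Inner hash: sum = 88+81+81+80+66+224+188+156+203 = 1167 → 04 8f.
Outer hash (recomputed tag): sum = 50+59+59+58+4+143 = 373 → 01 75.
Recomputed tag = 0175; claimed = 0175 → match.

valid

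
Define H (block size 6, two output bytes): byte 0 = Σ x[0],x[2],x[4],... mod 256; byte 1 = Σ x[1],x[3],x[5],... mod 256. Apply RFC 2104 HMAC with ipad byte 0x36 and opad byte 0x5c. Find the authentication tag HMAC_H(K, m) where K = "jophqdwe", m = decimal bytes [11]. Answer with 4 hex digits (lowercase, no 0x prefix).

Key "jophqdwe" = 6a 6f 70 68 71 64 77 65 is 8 bytes > B = 6, so hash it first: H(key) = c2 a0, then zero-pad to 6 bytes: K' = c2 a0 00 00 00 00.
K' ⊕ ipad = f4 96 36 36 36 36.  K' ⊕ opad = 9e fc 5c 5c 5c 5c.
Inner input = (K'⊕ipad) ∥ m = f4 96 36 36 36 36 ∥ 0b.
Inner hash: even-index sum = 363 mod 256 = 107; odd-index sum = 258 mod 256 = 2 → 6b 02.
Outer input = (K'⊕opad) ∥ inner = 9e fc 5c 5c 5c 5c ∥ 6b 02.
Outer hash (tag): even-index sum = 449 mod 256 = 193; odd-index sum = 438 mod 256 = 182 → c1 b6.

c1b6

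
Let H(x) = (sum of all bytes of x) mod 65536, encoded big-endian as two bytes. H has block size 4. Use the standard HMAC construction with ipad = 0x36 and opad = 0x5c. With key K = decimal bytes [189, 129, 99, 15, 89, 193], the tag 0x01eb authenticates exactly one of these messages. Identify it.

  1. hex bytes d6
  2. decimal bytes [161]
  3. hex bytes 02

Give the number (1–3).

Key decimal bytes [189, 129, 99, 15, 89, 193] = bd 81 63 0f 59 c1 is 6 bytes > B = 4, so hash it first: H(key) = 02 ca, then zero-pad to 4 bytes: K' = 02 ca 00 00.
K' ⊕ ipad = 34 fc 36 36; K' ⊕ opad = 5e 96 5c 5c.
m1: inner = H(34 fc 36 36 d6) = 02 72; tag = H(5e 96 5c 5c 02 72) = 0220
m2: inner = H(34 fc 36 36 a1) = 02 3d; tag = H(5e 96 5c 5c 02 3d) = 01eb ← matches
m3: inner = H(34 fc 36 36 02) = 01 9e; tag = H(5e 96 5c 5c 01 9e) = 024b

2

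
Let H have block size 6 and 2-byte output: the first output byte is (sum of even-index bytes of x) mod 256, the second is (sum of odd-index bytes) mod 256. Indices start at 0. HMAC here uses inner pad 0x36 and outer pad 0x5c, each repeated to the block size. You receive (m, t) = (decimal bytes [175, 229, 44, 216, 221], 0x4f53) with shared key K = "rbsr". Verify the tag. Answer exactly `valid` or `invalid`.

invalid

Key "rbsr" = 72 62 73 72 is 4 bytes ≤ B = 6; zero-pad to 6 bytes: K' = 72 62 73 72 00 00.
K' ⊕ ipad = 44 54 45 44 36 36; K' ⊕ opad = 2e 3e 2f 2e 5c 5c.
Inner hash: even-index sum = 631 mod 256 = 119; odd-index sum = 651 mod 256 = 139 → 77 8b.
Outer hash (recomputed tag): even-index sum = 304 mod 256 = 48; odd-index sum = 339 mod 256 = 83 → 30 53.
Recomputed tag = 3053; claimed = 4f53 → mismatch.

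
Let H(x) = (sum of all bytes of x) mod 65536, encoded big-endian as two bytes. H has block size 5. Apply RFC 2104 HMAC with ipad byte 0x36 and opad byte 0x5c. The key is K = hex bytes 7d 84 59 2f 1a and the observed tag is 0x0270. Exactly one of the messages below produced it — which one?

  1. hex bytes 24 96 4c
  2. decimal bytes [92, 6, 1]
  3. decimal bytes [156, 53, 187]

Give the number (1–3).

Key hex bytes 7d 84 59 2f 1a is exactly B = 5 bytes: K' = 7d 84 59 2f 1a.
K' ⊕ ipad = 4b b2 6f 19 2c; K' ⊕ opad = 21 d8 05 73 46.
m1: inner = H(4b b2 6f 19 2c 24 96 4c) = 02 b7; tag = H(21 d8 05 73 46 02 b7) = 0270 ← matches
m2: inner = H(4b b2 6f 19 2c 5c 06 01) = 02 14; tag = H(21 d8 05 73 46 02 14) = 01cd
m3: inner = H(4b b2 6f 19 2c 9c 35 bb) = 03 3d; tag = H(21 d8 05 73 46 03 3d) = 01f7

1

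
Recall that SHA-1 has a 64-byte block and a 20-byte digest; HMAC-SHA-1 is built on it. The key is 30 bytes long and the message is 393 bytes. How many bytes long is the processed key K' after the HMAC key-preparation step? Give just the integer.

64

Key is 30 ≤ 64 bytes, zero-padded: |K'| = 64.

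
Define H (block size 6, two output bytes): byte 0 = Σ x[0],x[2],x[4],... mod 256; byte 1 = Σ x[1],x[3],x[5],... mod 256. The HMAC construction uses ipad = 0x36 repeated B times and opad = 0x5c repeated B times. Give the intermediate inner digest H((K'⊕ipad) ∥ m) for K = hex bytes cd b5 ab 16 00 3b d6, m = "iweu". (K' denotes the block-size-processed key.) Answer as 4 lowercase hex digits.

b288

Key hex bytes cd b5 ab 16 00 3b d6 is 7 bytes > B = 6, so hash it first: H(key) = 4e 06, then zero-pad to 6 bytes: K' = 4e 06 00 00 00 00.
K' ⊕ ipad = 78 30 36 36 36 36.
Inner input = 78 30 36 36 36 36 ∥ 69 77 65 75.
Inner hash: even-index sum = 434 mod 256 = 178; odd-index sum = 392 mod 256 = 136 → b2 88.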